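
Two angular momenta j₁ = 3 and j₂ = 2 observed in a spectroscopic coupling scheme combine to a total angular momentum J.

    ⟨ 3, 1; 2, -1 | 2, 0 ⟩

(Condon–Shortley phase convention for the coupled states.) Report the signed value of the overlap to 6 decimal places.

j₁+j₂−J=3  J+j₁−j₂=3  J−j₁+j₂=1  j₁+j₂+J+1=8
(j₁±m₁, j₂±m₂, J±M) = (4,2,1,3,2,2)
P² = 36/7
sum k=0..1:
  [0] +1/12 = 1/12
  [1] −1/4 = -1/4
S = -1/6
C² = P²·S² = 1/7 ; C = -0.377964

-0.377964  (= −√(1/7))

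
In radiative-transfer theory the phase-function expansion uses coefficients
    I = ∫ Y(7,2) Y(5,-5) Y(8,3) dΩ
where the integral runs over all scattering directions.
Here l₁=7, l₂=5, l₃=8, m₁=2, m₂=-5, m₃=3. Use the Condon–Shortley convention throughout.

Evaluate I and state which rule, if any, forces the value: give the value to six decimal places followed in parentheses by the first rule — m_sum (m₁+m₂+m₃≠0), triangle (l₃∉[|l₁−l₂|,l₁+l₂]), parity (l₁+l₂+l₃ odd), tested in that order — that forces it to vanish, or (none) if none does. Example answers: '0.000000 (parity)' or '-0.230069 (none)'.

m-sum 0 ✓  L=20 even ✓  2≤8≤12 ✓
Π(2lᵢ+1) = 15×11×17 = 2805
triangle coeff Δ(7,5,8) = 1/814773960
Σ_t [0,4]: t=0:+1/87091200 t=1:−1/4976640 t=2:+1/2073600 t=3:−1/4976640 t=4:+1/87091200 = 1/9676800
(3j)²=360/46189 [(7 5 8; 0 0 0)], sign=+1
Σ_t [0,0]: t=0:+1/248832000 = 1/248832000
(3j)²=63/4199 [(7 5 8; 2 -5 3)], sign=-1
⇒ 4πI² = 340200/1037153
I = (-1)√(340200/1037153/(4π)) = -0.16156259
No selection rule forces the value: the integral is nonzero (none).

-0.161563 (none)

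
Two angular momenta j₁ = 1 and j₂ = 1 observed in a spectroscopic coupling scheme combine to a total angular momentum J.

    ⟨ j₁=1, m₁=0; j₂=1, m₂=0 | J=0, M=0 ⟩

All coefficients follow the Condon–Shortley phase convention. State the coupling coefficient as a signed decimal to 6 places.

j₁+j₂−J=2  J+j₁−j₂=0  J−j₁+j₂=0  j₁+j₂+J+1=3
(j₁±m₁, j₂±m₂, J±M) = (1,1,1,1,0,0)
P² = 1/3
sum k=1..1:
  [1] −1/1 = -1
S = -1
C² = P²·S² = 1/3 ; C = -0.577350

-0.577350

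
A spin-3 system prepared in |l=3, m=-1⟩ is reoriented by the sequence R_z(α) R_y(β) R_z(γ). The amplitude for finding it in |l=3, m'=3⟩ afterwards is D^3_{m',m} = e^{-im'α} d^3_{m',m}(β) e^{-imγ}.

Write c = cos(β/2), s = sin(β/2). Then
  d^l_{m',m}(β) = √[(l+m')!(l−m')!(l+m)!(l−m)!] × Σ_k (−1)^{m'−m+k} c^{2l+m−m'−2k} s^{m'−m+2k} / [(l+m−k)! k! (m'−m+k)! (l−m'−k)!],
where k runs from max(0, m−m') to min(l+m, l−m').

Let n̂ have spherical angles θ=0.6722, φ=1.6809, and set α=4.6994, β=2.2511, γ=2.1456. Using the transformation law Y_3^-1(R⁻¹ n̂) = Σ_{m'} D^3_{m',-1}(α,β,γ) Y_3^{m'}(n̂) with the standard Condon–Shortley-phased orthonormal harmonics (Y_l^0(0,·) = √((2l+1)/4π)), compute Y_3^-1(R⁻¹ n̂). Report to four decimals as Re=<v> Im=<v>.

Need the full column D^3_{m',-1} for m'=−3..3 at α=4.6994, β=2.2511, γ=2.1456.
cos(β/2)=0.430680, sin(β/2)=0.902505
d^3_{-3,-1}: single k=2 term ⇒ +0.108534;  D = -0.093322-0.055413i
d^3_{-2,-1}: k∈[1..2] ⇒ +0.042289 -0.371401 = -0.329112;  D = -0.171693+0.280778i
d^3_{-1,-1}: k∈[0..2] ⇒ +0.006382 -0.224186 +0.738344 = +0.520540;  D = +0.440527+0.277303i
d^3_{0,-1}: k∈[0..2] ⇒ -0.046325 +0.610274 -0.893290 = -0.329341;  D = +0.179053-0.276416i
d^3_{1,-1}: k∈[0..2] ⇒ +0.168139 -0.984459 +0.540377 = -0.275943;  D = +0.229630+0.153017i
d^3_{2,-1}: k∈[0..1] ⇒ -0.371401 +0.815459 = +0.444058;  D = +0.251020-0.366301i
d^3_{3,-1}: single k=0 term ⇒ +0.476599;  D = +0.389611+0.274499i
Y_3^{m'}(θ=0.6722,φ=1.6809) and Σ D·Y over m':
  (-0.0933-0.0554i)·(+0.0327+0.0953i)  (-0.1717+0.2808i)·(-0.3026+0.0677i)  (+0.4405+0.2773i)·(-0.0456-0.4123i)  (+0.1791-0.2764i)·(+0.0179+0.0000i)  (+0.2296+0.1530i)·(+0.0456-0.4123i)  (+0.2510-0.3663i)·(-0.3026-0.0677i)  (+0.3896+0.2745i)·(-0.0327+0.0953i)
Y_3^-1(R⁻¹ n̂) = +0.066513-0.272199i

Re=0.0665 Im=-0.2722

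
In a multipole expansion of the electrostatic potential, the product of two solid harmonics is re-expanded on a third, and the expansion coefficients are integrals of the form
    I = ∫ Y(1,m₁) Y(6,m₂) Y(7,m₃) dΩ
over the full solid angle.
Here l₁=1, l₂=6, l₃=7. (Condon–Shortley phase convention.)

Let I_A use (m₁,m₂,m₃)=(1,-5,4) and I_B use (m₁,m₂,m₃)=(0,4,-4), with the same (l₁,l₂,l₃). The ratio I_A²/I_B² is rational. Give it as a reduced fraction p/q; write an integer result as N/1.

1/11

Same 1,6,7: normalisation and zero-m 3j drop out of the ratio.
A: Δ: 0! 2! 12! / 15! → 1/1365; sum: t=0:+1/79833600 = 1/79833600; 3j²(1 6 7; 1 -5 4) = Δ·Π!·Σ² = 1/455  (sign -1)
B: Δ: 0! 2! 12! / 15! → 1/1365; sum: t=0:+1/7257600 = 1/7257600; 3j²(1 6 7; 0 4 -4) = Δ·Π!·Σ² = 11/455  (sign -1)
I_A²/I_B² = (1/455)/(11/455) = 1/11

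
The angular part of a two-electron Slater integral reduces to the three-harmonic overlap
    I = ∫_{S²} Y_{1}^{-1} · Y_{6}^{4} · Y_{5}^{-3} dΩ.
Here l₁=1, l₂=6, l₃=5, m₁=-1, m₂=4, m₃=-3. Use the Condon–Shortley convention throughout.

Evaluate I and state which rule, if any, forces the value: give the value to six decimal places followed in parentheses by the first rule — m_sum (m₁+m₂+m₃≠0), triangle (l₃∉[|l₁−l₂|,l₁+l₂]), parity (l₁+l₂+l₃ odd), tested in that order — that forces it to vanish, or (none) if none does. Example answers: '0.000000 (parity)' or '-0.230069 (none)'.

m-sum 0 ✓  L=12 even ✓  5≤5≤7 ✓
Π(2lᵢ+1) = 3×13×11 = 429
triangle coeff Δ(1,6,5) = 1/858
Σ_t [1,1]: t=1:−1/14400 = -1/14400
(3j)²=6/143 [(1 6 5; 0 0 0)], sign=+1
Σ_t [2,2]: t=2:+1/161280 = 1/161280
(3j)²=15/286 [(1 6 5; -1 4 -3)], sign=+1
⇒ 4πI² = 135/143
I = (+1)√(135/143/(4π)) = 0.27409047
No selection rule forces the value: the integral is nonzero (none).

0.274090 (none)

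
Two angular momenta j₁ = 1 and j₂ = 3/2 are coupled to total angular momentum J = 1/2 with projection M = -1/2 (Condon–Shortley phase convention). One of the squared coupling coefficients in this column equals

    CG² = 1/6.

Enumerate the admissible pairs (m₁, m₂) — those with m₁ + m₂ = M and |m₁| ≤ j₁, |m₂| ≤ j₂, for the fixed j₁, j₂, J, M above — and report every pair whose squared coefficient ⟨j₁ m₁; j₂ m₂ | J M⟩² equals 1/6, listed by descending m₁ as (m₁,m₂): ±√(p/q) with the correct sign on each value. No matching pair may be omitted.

Admissible pairs with m₁+m₂ = M = -1/2: (-1,1/2), (0,-1/2), (1,-3/2)
  (m₁,m₂)=(1,-3/2): CG² = 1/2, CG = +√(1/2)
  (m₁,m₂)=(0,-1/2): CG² = 1/3, CG = −√(1/3)
  (m₁,m₂)=(-1,1/2): CG² = 1/6, CG = +√(1/6)   ← matches the target
Pairs with CG² = 1/6: (-1,1/2): +√(1/6)

(-1,1/2): +√(1/6)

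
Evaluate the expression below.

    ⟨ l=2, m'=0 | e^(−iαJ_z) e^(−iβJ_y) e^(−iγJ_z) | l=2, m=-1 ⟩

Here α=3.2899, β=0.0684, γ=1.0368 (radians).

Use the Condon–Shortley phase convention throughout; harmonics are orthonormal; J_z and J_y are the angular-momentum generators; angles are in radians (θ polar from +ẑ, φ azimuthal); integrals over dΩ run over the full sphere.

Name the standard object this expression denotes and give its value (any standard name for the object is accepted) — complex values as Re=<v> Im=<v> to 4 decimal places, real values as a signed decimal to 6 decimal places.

This is a Wigner D-matrix element — the rotation-matrix element ⟨l m'| R(α,β,γ) |l m⟩ in the angular-momentum basis.
First d^2_{0,-1}(β=0.0684), then the phase factors e^{-i(0)α} and e^{-i(-1)γ}:
c=cos(0.068400/2)=0.999415, s=sin(0.068400/2)=0.034193; N=√[2·2·1·6]=4.898979
k: max(0,(-1)−(0))=0 … min(2+(-1),2−(0))=1
  k=0: (−1)^1·4.8990/(2)·0.9994^3·0.0342^1 = -0.083609
  k=1: (−1)^2·4.8990/(2)·0.9994^1·0.0342^3 = +0.000098
d^2_{0,-1}(0.0684) = -0.083609 +0.000098 = -0.083512
Attach z-rotation phases: D = e^{-i(0)(3.2899)}·(-0.083512)·e^{-i(-1)(1.0368)} = -0.042505-0.071885i

Wigner D-matrix element, Re=-0.0425 Im=-0.0719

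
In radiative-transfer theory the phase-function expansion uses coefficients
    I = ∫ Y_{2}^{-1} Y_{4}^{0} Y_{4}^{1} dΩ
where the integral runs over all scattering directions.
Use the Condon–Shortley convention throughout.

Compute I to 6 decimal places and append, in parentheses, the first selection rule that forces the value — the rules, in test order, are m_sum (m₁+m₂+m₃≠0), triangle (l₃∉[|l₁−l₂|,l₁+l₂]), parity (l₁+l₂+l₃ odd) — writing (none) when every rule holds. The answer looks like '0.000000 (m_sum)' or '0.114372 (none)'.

Checks pass: Σm=0; 10 even; l₃=4∈[2,6].
(2·2+1)(2·4+1)(2·4+1) = 405
Δ: 2! 2! 6! / 11! → 1/13860
sum: t=0:+1/192 t=1:−1/36 t=2:+1/192 = -5/288
3j²(2 4 4; 0 0 0) = Δ·Π!·Σ² = 20/693  (sign -1)
sum: t=1:−1/72 t=2:+1/96 = -1/288
3j²(2 4 4; -1 0 1) = Δ·Π!·Σ² = 1/462  (sign +1)
combine: 4πI² = 405·20/693·1/462 = 150/5929
take √, sign -1: I = -0.04486937
No selection rule forces the value: the integral is nonzero (none).

-0.044869 (none)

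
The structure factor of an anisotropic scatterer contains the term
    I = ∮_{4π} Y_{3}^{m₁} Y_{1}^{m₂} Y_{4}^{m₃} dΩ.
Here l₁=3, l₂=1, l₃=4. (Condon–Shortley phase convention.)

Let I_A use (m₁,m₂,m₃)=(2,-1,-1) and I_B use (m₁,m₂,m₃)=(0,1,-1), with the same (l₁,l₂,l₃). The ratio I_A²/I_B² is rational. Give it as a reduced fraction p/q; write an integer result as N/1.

3/10

l's match ⇒ only the (l;m) 3-j factors differ between A and B.
A: triangle coeff Δ(3,1,4) = 1/252; Σ_t [0,0]: t=0:+1/240 = 1/240; (3j)²=1/84 [(3 1 4; 2 -1 -1)], sign=-1
B: triangle coeff Δ(3,1,4) = 1/252; Σ_t [0,0]: t=0:+1/72 = 1/72; (3j)²=5/126 [(3 1 4; 0 1 -1)], sign=-1
I_A²/I_B² = (1/84)/(5/126) = 3/10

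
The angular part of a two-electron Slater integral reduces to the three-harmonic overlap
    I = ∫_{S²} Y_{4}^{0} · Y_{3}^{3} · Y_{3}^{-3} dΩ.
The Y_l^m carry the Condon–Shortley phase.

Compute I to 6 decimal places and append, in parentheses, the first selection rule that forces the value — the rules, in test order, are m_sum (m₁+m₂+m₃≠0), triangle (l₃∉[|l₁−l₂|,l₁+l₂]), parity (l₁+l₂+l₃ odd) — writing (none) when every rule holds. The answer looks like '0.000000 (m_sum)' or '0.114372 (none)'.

Rules hold: Σm=0, L=10 even, 1≤3≤7.
N = 9·7·7 = 441
Δ = 4!·4!·2!/11! = 1/34650
Racah Σ t=1..3: t=1:−1/72 t=2:+1/16 t=3:−1/72 = 5/144
⇒ 3j(4 3 3; 0 0 0)² = 2/77, sgn -1
Racah Σ t=4..4: t=4:+1/1152 = 1/1152
⇒ 3j(4 3 3; 0 3 -3)² = 1/154, sgn +1
4πI² = N·(3j₀)²·(3jₘ)² = 9/121
I = -1·√(0.0743802/4π) = -0.07693494
No selection rule forces the value: the integral is nonzero (none).

-0.076935 (none)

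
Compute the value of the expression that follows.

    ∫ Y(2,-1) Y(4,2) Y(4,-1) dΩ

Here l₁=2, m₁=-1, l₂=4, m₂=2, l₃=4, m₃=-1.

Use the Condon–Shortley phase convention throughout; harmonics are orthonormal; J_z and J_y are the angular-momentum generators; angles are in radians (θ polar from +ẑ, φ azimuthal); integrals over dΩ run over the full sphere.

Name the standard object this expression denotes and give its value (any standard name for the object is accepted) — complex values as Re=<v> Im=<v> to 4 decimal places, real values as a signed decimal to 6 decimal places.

This is a Gaunt coefficient — the integral of a triple product of spherical harmonics over the sphere.
m-sum 0 ✓  L=10 even ✓  2≤4≤6 ✓
Π(2lᵢ+1) = 5×9×9 = 405
triangle coeff Δ(2,4,4) = 1/13860
Σ_t [0,2]: t=0:+1/192 t=1:−1/36 t=2:+1/192 = -5/288
(3j)²=20/693 [(2 4 4; 0 0 0)], sign=-1
Σ_t [1,2]: t=1:−1/240 t=2:+1/96 = 1/160
(3j)²=27/1540 [(2 4 4; -1 2 -1)], sign=-1
⇒ 4πI² = 1215/5929
I = (+1)√(1215/5929/(4π)) = 0.12770047

Gaunt coefficient, +0.127700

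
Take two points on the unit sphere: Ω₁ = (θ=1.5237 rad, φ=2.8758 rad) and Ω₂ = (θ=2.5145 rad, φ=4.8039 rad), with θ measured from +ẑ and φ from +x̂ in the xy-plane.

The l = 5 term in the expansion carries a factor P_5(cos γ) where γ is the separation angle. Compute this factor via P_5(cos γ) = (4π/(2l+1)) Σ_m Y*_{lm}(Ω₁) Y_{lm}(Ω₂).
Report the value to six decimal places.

-0.336802

Summing Y*_{l m}(θ₁,φ₁)·Y_{l m}(θ₂,φ₂) over m ∈ [−5, 5]; prefactor 4π/(2·5+1) = 1.142397:
  m=-5: (-0.110537+0.448133i) × (+0.014264+0.028968i) = -0.014558+0.003190i  (running Σ = -0.014558+0.003190i)
  m=-4: (+0.033440-0.060118i) × (-0.131570+0.050433i) = -0.001368+0.009596i  (running Σ = -0.015926+0.012786i)
  m=-3: (+0.236063-0.241788i) × (-0.092870-0.329743i) = -0.101651-0.055385i  (running Σ = -0.117577-0.042599i)
  m=-2: (-0.068169+0.040087i) × (+0.449310-0.083164i) = -0.027295+0.023681i  (running Σ = -0.144873-0.018918i)
  m=-1: (-0.299145+0.081437i) × (+0.014575+0.158825i) = -0.017294-0.046325i  (running Σ = -0.162167-0.065243i)
  m=0: (+0.081736-0.000000i) × (+0.361083+0.000000i) = +0.029513+0.000000i  (running Σ = -0.132653-0.065243i)
  m=1: (+0.299145+0.081437i) × (-0.014575+0.158825i) = -0.017294+0.046325i  (running Σ = -0.149948-0.018918i)
  m=2: (-0.068169-0.040087i) × (+0.449310+0.083164i) = -0.027295-0.023681i  (running Σ = -0.177243-0.042599i)
  m=3: (-0.236063-0.241788i) × (+0.092870-0.329743i) = -0.101651+0.055385i  (running Σ = -0.278894+0.012786i)
  m=4: (+0.033440+0.060118i) × (-0.131570-0.050433i) = -0.001368-0.009596i  (running Σ = -0.280262+0.003190i)
  m=5: (+0.110537+0.448133i) × (-0.014264+0.028968i) = -0.014558-0.003190i  (running Σ = -0.294820-0.000000i)
Total Σ_m = -0.294820-0.000000i. Multiply by 1.142397: -0.336802-0.000000i. P_5(cos γ) = -0.336802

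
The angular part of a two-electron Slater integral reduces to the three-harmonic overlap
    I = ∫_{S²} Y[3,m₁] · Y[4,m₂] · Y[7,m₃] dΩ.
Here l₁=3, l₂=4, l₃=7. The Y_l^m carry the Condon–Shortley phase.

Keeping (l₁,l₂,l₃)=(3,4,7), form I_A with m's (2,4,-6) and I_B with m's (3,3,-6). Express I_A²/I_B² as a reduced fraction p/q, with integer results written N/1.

3/4

Shared (l₁,l₂,l₃)=(3,4,7): N and (l;000)² cancel in I_A²/I_B².
A: Δ = 0!·6!·8!/15! = 1/45045; Racah Σ t=0..0: t=0:+1/4838400 = 1/4838400; ⇒ 3j(3 4 7; 2 4 -6)² = 1/35, sgn -1
B: Δ = 0!·6!·8!/15! = 1/45045; Racah Σ t=0..0: t=0:+1/3628800 = 1/3628800; ⇒ 3j(3 4 7; 3 3 -6)² = 4/105, sgn -1
I_A²/I_B² = (1/35)/(4/105) = 3/4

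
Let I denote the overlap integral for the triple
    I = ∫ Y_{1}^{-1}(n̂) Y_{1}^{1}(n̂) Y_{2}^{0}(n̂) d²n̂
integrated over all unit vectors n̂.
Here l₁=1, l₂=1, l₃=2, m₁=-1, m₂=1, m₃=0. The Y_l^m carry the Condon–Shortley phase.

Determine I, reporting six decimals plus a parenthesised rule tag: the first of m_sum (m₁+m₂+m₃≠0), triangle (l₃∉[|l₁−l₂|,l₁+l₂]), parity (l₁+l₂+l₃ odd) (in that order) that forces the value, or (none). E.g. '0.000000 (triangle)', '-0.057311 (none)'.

0.126157 (none)

Checks pass: Σm=0; 4 even; l₃=2∈[0,2].
(2·1+1)(2·1+1)(2·2+1) = 45
Δ: 0! 2! 2! / 5! → 1/30
sum: t=0:+1/1 = 1/1
3j²(1 1 2; 0 0 0) = Δ·Π!·Σ² = 2/15  (sign +1)
sum: t=0:+1/4 = 1/4
3j²(1 1 2; -1 1 0) = Δ·Π!·Σ² = 1/30  (sign +1)
combine: 4πI² = 45·2/15·1/30 = 1/5
take √, sign +1: I = 0.12615663
No selection rule forces the value: the integral is nonzero (none).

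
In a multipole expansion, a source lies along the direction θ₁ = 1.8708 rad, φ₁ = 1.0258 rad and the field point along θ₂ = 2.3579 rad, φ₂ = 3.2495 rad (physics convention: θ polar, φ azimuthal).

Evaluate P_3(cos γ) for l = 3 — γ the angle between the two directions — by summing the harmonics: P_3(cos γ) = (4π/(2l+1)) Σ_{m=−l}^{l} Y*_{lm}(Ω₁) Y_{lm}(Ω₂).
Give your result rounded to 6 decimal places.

0.280425

Expand P_3 via completeness: Σ_{m} conj(Y_{3,m}) at Ω₁ times Y_{3,m} at Ω₂ —
  [-3]  conj(Y_{3,-3})(Ω₁) = -0.36303 + 0.02334j ; Y_{3,-3}(Ω₂) = -0.13913 + 0.04668j ; Δ = 0.04942 - 0.02019j
  [-2]  conj(Y_{3,-2})(Ω₁) = 0.12748 - 0.24439j ; Y_{3,-2}(Ω₂) = -0.35234 + 0.07724j ; Δ = -0.02604 + 0.09596j
  [-1]  conj(Y_{3,-1})(Ω₁) = -0.09017 - 0.14873j ; Y_{3,-1}(Ω₂) = -0.34214 + 0.03706j ; Δ = 0.03636 + 0.04754j
  [+0]  conj(Y_{3,0})(Ω₁) = 0.28269 + 0.00000j ; Y_{3,0}(Ω₂) = 0.12991 + 0.00000j ; Δ = 0.03672 + 0.00000j
  [+1]  conj(Y_{3,1})(Ω₁) = 0.09017 - 0.14873j ; Y_{3,1}(Ω₂) = 0.34214 + 0.03706j ; Δ = 0.03636 - 0.04754j
  [+2]  conj(Y_{3,2})(Ω₁) = 0.12748 + 0.24439j ; Y_{3,2}(Ω₂) = -0.35234 - 0.07724j ; Δ = -0.02604 - 0.09596j
  [+3]  conj(Y_{3,3})(Ω₁) = 0.36303 + 0.02334j ; Y_{3,3}(Ω₂) = 0.13913 + 0.04668j ; Δ = 0.04942 + 0.02019j
Σ over m = 0.15621 + 0.00000j; ×(4π/7) → 0.28043 + 0.00000j. Real part: 0.280425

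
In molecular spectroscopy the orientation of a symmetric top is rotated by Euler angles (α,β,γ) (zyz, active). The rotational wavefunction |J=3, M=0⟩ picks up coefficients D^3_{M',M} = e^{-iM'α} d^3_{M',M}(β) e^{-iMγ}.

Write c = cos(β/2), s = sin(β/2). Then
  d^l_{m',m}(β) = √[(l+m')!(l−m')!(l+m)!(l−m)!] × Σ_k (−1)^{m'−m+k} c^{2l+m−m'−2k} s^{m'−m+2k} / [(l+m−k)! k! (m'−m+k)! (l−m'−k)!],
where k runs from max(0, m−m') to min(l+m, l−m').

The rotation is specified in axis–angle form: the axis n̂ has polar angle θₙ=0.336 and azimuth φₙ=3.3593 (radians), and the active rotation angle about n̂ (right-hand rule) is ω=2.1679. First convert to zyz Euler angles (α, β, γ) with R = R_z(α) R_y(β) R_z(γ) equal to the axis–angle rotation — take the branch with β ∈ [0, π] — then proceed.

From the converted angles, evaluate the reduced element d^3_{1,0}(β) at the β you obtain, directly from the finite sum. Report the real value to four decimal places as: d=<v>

Axis–angle → zyz. n̂ = (sinθₙcosφₙ, sinθₙsinφₙ, cosθₙ) = (-0.321931, -0.071215, +0.944081), ω = 2.1679.
R = I cosω + sinω [n̂]ₓ + (1−cosω) n̂n̂ᵀ gives
  R = [-0.400339, -0.744908, -0.533705; +0.816541, -0.554327, +0.161191; -0.415920, -0.371261, +0.830166]
β = atan2(√(R₁₃²+R₂₃²), R₃₃) = 0.591390; α = atan2(R₂₃, R₁₃) mod 2π = 2.848281; γ = atan2(R₃₂, −R₃₁) mod 2π = 5.554459
d^3_{1,0}(β=0.5914) via the finite sum:
c=cos(0.591390/2)=0.956600, s=sin(0.591390/2)=0.291405; N=√[24·2·6·6]=41.569219
Admissible k: 0..2 (factorial args all ≥0)
  k=0: (−1)^1·41.5692/(12)·0.9566^5·0.2914^1 = -0.808610
  k=1: (−1)^2·41.5692/(4)·0.9566^3·0.2914^3 = +0.225109
  k=2: (−1)^3·41.5692/(12)·0.9566^1·0.2914^5 = -0.006963
d^3_{1,0}(0.5914) = -0.808610 +0.225109 -0.006963 = -0.590464

d=-0.5905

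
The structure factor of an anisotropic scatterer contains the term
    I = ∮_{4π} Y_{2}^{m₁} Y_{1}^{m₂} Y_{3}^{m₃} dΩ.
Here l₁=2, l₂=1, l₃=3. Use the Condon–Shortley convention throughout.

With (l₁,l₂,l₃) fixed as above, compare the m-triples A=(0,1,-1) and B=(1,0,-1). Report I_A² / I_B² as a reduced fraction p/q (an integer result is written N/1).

3/4

l's match ⇒ only the (l;m) 3-j factors differ between A and B.
A: triangle coeff Δ(2,1,3) = 1/105; Σ_t [0,0]: t=0:+1/8 = 1/8; (3j)²=2/35 [(2 1 3; 0 1 -1)], sign=+1
B: triangle coeff Δ(2,1,3) = 1/105; Σ_t [0,0]: t=0:+1/6 = 1/6; (3j)²=8/105 [(2 1 3; 1 0 -1)], sign=+1
I_A²/I_B² = (2/35)/(8/105) = 3/4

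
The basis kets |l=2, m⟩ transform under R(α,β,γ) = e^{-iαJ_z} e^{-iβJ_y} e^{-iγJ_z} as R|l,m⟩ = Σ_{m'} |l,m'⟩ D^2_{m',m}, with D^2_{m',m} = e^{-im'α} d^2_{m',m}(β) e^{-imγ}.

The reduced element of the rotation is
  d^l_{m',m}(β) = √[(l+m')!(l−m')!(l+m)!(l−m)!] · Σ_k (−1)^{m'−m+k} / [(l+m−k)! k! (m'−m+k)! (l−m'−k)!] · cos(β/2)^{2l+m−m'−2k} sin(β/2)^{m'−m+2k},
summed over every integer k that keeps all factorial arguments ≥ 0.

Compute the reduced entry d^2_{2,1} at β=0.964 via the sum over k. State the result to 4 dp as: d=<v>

d^2_{2,1}(β=0.9640) via the finite sum:
c=cos(0.964000/2)=0.886070, s=sin(0.964000/2)=0.463552; N=√[24·1·6·1]=12.000000
k: max(0,(1)−(2))=0 … min(2+(1),2−(2))=0
  k=0: (−1)^1·12.0000/(6)·0.8861^3·0.4636^1 = -0.644959
d^2_{2,1}(0.9640) = -0.644959

d=-0.6450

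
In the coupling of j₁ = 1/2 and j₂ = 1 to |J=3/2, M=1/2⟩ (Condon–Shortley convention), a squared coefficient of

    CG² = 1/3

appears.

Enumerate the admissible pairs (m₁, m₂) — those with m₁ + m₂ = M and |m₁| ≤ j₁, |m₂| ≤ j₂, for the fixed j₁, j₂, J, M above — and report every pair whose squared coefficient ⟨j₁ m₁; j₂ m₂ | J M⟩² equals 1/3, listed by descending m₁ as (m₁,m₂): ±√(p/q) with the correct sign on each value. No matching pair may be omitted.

Admissible pairs with m₁+m₂ = M = 1/2: (-1/2,1), (1/2,0)
  (m₁,m₂)=(1/2,0): CG² = 2/3, CG = +√(2/3)
  (m₁,m₂)=(-1/2,1): CG² = 1/3, CG = +√(1/3)   ← matches the target
Pairs with CG² = 1/3: (-1/2,1): +√(1/3)

(-1/2,1): +√(1/3)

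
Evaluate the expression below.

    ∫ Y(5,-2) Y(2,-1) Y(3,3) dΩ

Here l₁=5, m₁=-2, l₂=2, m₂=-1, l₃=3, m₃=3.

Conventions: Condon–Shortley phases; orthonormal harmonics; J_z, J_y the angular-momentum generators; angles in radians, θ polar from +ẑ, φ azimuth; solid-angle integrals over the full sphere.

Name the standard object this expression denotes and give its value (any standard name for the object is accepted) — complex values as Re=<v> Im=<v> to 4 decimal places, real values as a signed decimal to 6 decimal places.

This is a Gaunt coefficient — the integral of a triple product of spherical harmonics over the sphere.
Rules hold: Σm=0, L=10 even, 3≤3≤7.
N = 11·5·7 = 385
Δ = 4!·6!·0!/11! = 1/2310
Racah Σ t=2..2: t=2:+1/144 = 1/144
⇒ 3j(5 2 3; 0 0 0)² = 10/231, sgn -1
Racah Σ t=1..1: t=1:−1/4320 = -1/4320
⇒ 3j(5 2 3; -2 -1 3)² = 1/330, sgn -1
4πI² = N·(3j₀)²·(3jₘ)² = 5/99
I = +1·√(0.0505051/4π) = 0.06339609

Gaunt coefficient, +0.063396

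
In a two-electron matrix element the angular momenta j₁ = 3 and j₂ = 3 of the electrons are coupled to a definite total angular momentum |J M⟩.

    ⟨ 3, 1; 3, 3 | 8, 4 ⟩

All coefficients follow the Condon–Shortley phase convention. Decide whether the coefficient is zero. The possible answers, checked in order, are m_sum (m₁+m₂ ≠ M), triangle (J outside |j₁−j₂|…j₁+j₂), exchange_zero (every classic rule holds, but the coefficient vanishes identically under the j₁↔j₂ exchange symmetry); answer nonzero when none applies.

m-sum: m₁+m₂ = 1+3 = 4, M = 4  ✓
triangle: need |j₁−j₂| ≤ J ≤ j₁+j₂, i.e. J ∈ [0, 6]; J = 8 is outside ✗ ⇒ coefficient is 0

triangle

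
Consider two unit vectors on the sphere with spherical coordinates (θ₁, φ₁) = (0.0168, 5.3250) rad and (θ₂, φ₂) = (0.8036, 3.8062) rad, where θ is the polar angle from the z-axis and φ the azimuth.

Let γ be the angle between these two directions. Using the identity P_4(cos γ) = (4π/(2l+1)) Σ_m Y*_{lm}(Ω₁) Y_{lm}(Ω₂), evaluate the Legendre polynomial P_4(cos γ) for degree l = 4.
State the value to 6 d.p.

Addition theorem: P_4(cos γ) = (4π/9) Σ_m Y*_{lm}(Ω₁) Y_{lm}(Ω₂), m = −4…4:
  [-4]  conj(Y_{4,-4})(Ω₁) = (-0.000000, 0.000000) ; Y_{4,-4}(Ω₂) = (-0.105230, -0.055208) ; Δ = (0.000000, -0.000000)
  [-3]  conj(Y_{4,-3})(Ω₁) = (-0.000006, -0.000002) ; Y_{4,-3}(Ω₂) = (0.133047, 0.295523) ; Δ = (-0.000000, -0.000002)
  [-2]  conj(Y_{4,-2})(Ω₁) = (-0.000192, -0.000533) ; Y_{4,-2}(Ω₂) = (0.098397, -0.399347) ; Δ = (-0.000232, 0.000024)
  [-1]  conj(Y_{4,-1})(Ω₁) = (0.018268, -0.025992) ; Y_{4,-1}(Ω₂) = (-0.069334, 0.054324) ; Δ = (0.000145, 0.002795)
  [+0]  conj(Y_{4,0})(Ω₁) = (0.845091, -0.000000) ; Y_{4,0}(Ω₂) = (-0.352202, 0.000000) ; Δ = (-0.297643, 0.000000)
  [+1]  conj(Y_{4,1})(Ω₁) = (-0.018268, -0.025992) ; Y_{4,1}(Ω₂) = (0.069334, 0.054324) ; Δ = (0.000145, -0.002795)
  [+2]  conj(Y_{4,2})(Ω₁) = (-0.000192, 0.000533) ; Y_{4,2}(Ω₂) = (0.098397, 0.399347) ; Δ = (-0.000232, -0.000024)
  [+3]  conj(Y_{4,3})(Ω₁) = (0.000006, -0.000002) ; Y_{4,3}(Ω₂) = (-0.133047, 0.295523) ; Δ = (-0.000000, 0.000002)
  [+4]  conj(Y_{4,4})(Ω₁) = (-0.000000, -0.000000) ; Y_{4,4}(Ω₂) = (-0.105230, 0.055208) ; Δ = (0.000000, 0.000000)
Accumulated sum (-0.297816, -0.000000); after 4π/(2l+1) scaling, (-0.415829, -0.000000) ⇒ P_4 = -0.415829

-0.415829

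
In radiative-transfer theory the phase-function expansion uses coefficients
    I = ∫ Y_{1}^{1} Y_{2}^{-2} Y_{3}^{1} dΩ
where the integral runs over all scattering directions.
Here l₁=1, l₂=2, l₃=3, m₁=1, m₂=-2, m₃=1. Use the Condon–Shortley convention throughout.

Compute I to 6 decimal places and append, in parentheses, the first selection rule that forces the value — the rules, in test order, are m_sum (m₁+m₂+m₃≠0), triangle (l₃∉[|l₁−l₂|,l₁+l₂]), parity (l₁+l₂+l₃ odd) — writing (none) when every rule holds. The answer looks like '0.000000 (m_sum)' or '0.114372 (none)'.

-0.082589 (none)

m-sum 0 ✓  L=6 even ✓  1≤3≤3 ✓
Π(2lᵢ+1) = 3×5×7 = 105
triangle coeff Δ(1,2,3) = 1/105
Σ_t [0,0]: t=0:+1/4 = 1/4
(3j)²=3/35 [(1 2 3; 0 0 0)], sign=-1
Σ_t [0,0]: t=0:+1/48 = 1/48
(3j)²=1/105 [(1 2 3; 1 -2 1)], sign=+1
⇒ 4πI² = 3/35
I = (-1)√(3/35/(4π)) = -0.08258890
No selection rule forces the value: the integral is nonzero (none).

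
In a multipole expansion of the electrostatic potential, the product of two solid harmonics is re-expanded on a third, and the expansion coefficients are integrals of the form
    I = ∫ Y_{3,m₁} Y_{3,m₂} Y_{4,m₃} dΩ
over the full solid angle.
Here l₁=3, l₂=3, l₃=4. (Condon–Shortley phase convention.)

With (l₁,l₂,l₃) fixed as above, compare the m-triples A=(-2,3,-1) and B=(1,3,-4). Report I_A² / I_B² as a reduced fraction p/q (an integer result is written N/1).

5/7

Shared (l₁,l₂,l₃)=(3,3,4): N and (l;000)² cancel in I_A²/I_B².
A: Δ = 2!·4!·4!/11! = 1/34650; Racah Σ t=2..2: t=2:+1/288 = 1/288; ⇒ 3j(3 3 4; -2 3 -1)² = 5/231, sgn -1
B: Δ = 2!·4!·4!/11! = 1/34650; Racah Σ t=2..2: t=2:+1/1152 = 1/1152; ⇒ 3j(3 3 4; 1 3 -4)² = 1/33, sgn +1
I_A²/I_B² = (5/231)/(1/33) = 5/7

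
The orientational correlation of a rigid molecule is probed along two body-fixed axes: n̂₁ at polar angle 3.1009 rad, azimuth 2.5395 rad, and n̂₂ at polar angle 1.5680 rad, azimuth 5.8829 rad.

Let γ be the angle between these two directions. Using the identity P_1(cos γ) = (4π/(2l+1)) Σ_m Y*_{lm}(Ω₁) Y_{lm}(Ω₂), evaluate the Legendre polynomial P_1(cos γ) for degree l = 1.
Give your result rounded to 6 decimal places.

-0.042650

Expand P_1 via completeness: Σ_{m} conj(Y_{1,m}) at Ω₁ times Y_{1,m} at Ω₂ —
  [-1]  conj(Y_{1,-1})(Ω₁) = -0.011584+0.007960i ; Y_{1,-1}(Ω₂) = +0.318182+0.134632i ; Δ = -0.004757+0.000973i
  [+0]  conj(Y_{1,0})(Ω₁) = -0.488198-0.000000i ; Y_{1,0}(Ω₂) = +0.001366+0.000000i ; Δ = -0.000667-0.000000i
  [+1]  conj(Y_{1,1})(Ω₁) = +0.011584+0.007960i ; Y_{1,1}(Ω₂) = -0.318182+0.134632i ; Δ = -0.004757-0.000973i
Σ over m = -0.010182+0.000000i; ×(4π/3) → -0.042650+0.000000i. Real part: -0.042650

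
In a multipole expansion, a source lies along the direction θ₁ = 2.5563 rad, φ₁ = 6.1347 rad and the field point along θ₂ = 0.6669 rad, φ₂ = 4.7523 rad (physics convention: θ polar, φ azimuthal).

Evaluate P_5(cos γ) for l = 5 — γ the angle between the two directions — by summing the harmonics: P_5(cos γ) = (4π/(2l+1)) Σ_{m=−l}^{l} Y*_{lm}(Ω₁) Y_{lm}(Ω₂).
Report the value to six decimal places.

Term-by-term m-sum for l=5 (normalisation 4π/11 = 1.142397):
  term(m=-5) = +0.000812+0.000590i   from Y*(Ω₁)=+0.017597-0.016146i, Y(Ω₂)=+0.008331+0.041193i
  term(m=-4) = -0.014029+0.013164i   from Y*(Ω₁)=-0.094437+0.063772i, Y(Ω₂)=+0.166676-0.026837i
  term(m=-3) = -0.061219-0.096530i   from Y*(Ω₁)=+0.276505-0.132021i, Y(Ω₂)=-0.044560-0.370382i
  term(m=-2) = +0.188757-0.074691i   from Y*(Ω₁)=-0.447071+0.136813i, Y(Ω₂)=-0.432803+0.034621i
  term(m=-1) = +0.003344+0.017541i   from Y*(Ω₁)=+0.246839-0.036924i, Y(Ω₂)=+0.002855+0.071489i
  term(m=+0) = -0.121358+0.000000i   from Y*(Ω₁)=+0.314174-0.000000i, Y(Ω₂)=-0.386276+0.000000i
  term(m=+1) = +0.003344-0.017541i   from Y*(Ω₁)=-0.246839-0.036924i, Y(Ω₂)=-0.002855+0.071489i
  term(m=+2) = +0.188757+0.074691i   from Y*(Ω₁)=-0.447071-0.136813i, Y(Ω₂)=-0.432803-0.034621i
  term(m=+3) = -0.061219+0.096530i   from Y*(Ω₁)=-0.276505-0.132021i, Y(Ω₂)=+0.044560-0.370382i
  term(m=+4) = -0.014029-0.013164i   from Y*(Ω₁)=-0.094437-0.063772i, Y(Ω₂)=+0.166676+0.026837i
  term(m=+5) = +0.000812-0.000590i   from Y*(Ω₁)=-0.017597-0.016146i, Y(Ω₂)=-0.008331+0.041193i
Total Σ_m = +0.113972+0.000000i. Multiply by 1.142397: +0.130201+0.000000i. P_5(cos γ) = 0.130201

0.130201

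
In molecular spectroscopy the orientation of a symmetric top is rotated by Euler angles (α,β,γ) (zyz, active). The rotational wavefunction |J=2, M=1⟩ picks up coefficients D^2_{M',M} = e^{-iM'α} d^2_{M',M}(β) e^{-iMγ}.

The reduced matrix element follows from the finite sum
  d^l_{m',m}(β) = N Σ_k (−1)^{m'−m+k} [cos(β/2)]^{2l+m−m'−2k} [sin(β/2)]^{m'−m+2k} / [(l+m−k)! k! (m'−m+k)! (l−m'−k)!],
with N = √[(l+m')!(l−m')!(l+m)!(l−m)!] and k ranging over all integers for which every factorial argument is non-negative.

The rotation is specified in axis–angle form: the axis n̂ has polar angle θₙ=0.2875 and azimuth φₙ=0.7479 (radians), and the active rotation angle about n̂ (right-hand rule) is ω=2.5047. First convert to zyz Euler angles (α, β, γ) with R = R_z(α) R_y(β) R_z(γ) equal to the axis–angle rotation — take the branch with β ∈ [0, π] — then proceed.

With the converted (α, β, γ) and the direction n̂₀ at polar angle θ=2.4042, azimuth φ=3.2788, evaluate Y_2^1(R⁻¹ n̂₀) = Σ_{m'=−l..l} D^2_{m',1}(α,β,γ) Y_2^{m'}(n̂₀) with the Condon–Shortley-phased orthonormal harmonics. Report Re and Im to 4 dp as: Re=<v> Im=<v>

Re=0.1818 Im=0.0456

Axis–angle → zyz. n̂ = (sinθₙcosφₙ, sinθₙsinφₙ, cosθₙ) = (+0.207880, +0.192846, +0.958956), ω = 2.5047.
R = I cosω + sinω [n̂]ₓ + (1−cosω) n̂n̂ᵀ gives
  R = [-0.725992, -0.497973, +0.474299; +0.642609, -0.736859, +0.209980; +0.244927, +0.457232, +0.854956]
β = atan2(√(R₁₃²+R₂₃²), R₃₃) = 0.545331; α = atan2(R₂₃, R₁₃) mod 2π = 0.416781; γ = atan2(R₃₂, −R₃₁) mod 2π = 2.062573
Need the full column D^2_{m',1} for m'=−2..2 at α=0.4168, β=0.5453, γ=2.0626.
cos(β/2)=0.963057, sin(β/2)=0.269299
d^2_{-2,1}: single k=3 term ⇒ +0.037617;  D = +0.012608-0.035441i
d^2_{-1,1}: k∈[2..3] ⇒ +0.201788 -0.005259 = +0.196529;  D = -0.014725-0.195976i
d^2_{0,1}: k∈[1..2] ⇒ +0.589205 -0.046072 = +0.543133;  D = -0.256464-0.478769i
d^2_{1,1}: k∈[0..1] ⇒ +0.860215 -0.201788 = +0.658427;  D = -0.519247-0.404856i
d^2_{2,1}: single k=0 term ⇒ -0.481084;  D = +0.466664+0.116904i
Y_2^{m'}(θ=2.4042,φ=3.2788) and Σ D·Y over m':
  (+0.0126-0.0354i)·(+0.1681-0.0473i)  (-0.0147-0.1960i)·(+0.3809-0.0526i)  (-0.2565-0.4788i)·(+0.2030+0.0000i)  (-0.5192-0.4049i)·(-0.3809-0.0526i)  (+0.4667+0.1169i)·(+0.1681+0.0473i)
Y_2^1(R⁻¹ n̂) = +0.181842+0.045606i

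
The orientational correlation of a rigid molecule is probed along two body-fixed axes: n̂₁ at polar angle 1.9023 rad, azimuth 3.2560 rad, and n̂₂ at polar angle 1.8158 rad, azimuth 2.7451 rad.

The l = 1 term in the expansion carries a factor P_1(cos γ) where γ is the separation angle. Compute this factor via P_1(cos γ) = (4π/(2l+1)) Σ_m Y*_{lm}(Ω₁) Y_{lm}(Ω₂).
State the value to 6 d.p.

0.879124

Expand P_1 via completeness: Σ_{m} conj(Y_{1,m}) at Ω₁ times Y_{1,m} at Ω₂ —
  term(m=-1) = +0.095514+0.053540i   from Y*(Ω₁)=-0.324548-0.037293i, Y(Ω₂)=-0.309174-0.129440i
  term(m=+0) = +0.018847+0.000000i   from Y*(Ω₁)=-0.159023-0.000000i, Y(Ω₂)=-0.118515+0.000000i
  term(m=+1) = +0.095514-0.053540i   from Y*(Ω₁)=+0.324548-0.037293i, Y(Ω₂)=+0.309174-0.129440i
Σ over m = +0.209875+0.000000i; ×(4π/3) → +0.879124+0.000000i. Real part: 0.879124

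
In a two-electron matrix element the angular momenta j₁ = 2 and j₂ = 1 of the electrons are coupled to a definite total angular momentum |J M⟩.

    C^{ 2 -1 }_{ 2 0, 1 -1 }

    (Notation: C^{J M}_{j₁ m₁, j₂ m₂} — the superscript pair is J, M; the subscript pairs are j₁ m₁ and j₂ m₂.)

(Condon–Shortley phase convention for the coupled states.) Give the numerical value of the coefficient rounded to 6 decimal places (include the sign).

+0.707107

triangle: 1!×3!×1!/6! = 6/720
(j±m)!: 2!×2!×0!×2!×1!×3! = 48
prefactor² = (2J+1)×Δ×N² = 2
  k=0: +1/(0!×1!×2!×0!×1!×1!) = 1/2
Σ = 1/2  ⇒  CG² = 2×(1/2)² = 1/2
CG = +√(1/2) = +0.707107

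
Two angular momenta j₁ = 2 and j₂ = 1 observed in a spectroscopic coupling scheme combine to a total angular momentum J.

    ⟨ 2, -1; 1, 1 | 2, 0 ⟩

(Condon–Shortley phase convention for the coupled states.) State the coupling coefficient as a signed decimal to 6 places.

triangle: 1!*3!*1!/6! = 6/720
(j±m)!: 1!*3!*2!*0!*2!*2! = 48
prefactor² = (2J+1)*Δ*N² = 2
  k=1: −1/(1!*0!*2!*1!*1!*0!) = -1/2
Σ = -1/2  ⇒  CG² = 2*(-1/2)² = 1/2
CG = −√(1/2) = -0.707107

-0.707107  (= −√(1/2))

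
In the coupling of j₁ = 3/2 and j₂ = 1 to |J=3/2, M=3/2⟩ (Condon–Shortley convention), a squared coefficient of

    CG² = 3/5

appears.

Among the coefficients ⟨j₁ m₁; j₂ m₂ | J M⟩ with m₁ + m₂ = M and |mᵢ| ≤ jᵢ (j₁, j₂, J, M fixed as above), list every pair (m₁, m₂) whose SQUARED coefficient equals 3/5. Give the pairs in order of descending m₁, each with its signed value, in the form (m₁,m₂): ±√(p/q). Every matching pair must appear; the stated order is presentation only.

Admissible pairs with m₁+m₂ = M = 3/2: (1/2,1), (3/2,0)
  (m₁,m₂)=(3/2,0): CG² = 3/5, CG = +√(3/5)   ← matches the target
  (m₁,m₂)=(1/2,1): CG² = 2/5, CG = −√(2/5)
Pairs with CG² = 3/5: (3/2,0): +√(3/5)

(3/2,0): +√(3/5)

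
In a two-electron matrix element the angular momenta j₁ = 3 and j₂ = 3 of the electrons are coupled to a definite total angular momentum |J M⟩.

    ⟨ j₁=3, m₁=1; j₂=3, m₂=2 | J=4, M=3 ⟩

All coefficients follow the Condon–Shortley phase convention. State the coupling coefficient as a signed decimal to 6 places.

−√(1/11) = -0.301511

triangle: 2!*4!*4!/11! = 1152/39916800
(j±m)!: 4!*2!*5!*1!*7!*1! = 29030400
prefactor² = (2J+1)*Δ*N² = 82944/11
  k=1: −1/(1!*1!*1!*4!*3!*0!) = -1/144
  k=2: +1/(2!*0!*0!*3!*4!*1!) = 1/288
Σ = -1/288  ⇒  CG² = 82944/11*(-1/288)² = 1/11
CG = −√(1/11) = -0.301511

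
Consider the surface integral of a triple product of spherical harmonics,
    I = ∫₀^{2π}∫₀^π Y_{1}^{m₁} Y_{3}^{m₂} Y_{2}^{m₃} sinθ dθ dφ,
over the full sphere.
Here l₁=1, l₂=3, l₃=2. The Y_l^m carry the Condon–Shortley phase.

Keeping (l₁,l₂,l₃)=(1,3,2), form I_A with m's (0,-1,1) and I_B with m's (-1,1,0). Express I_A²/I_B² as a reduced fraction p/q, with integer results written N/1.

4/3

Same 1,3,2: normalisation and zero-m 3j drop out of the ratio.
A: Δ: 2! 0! 4! / 7! → 1/105; sum: t=1:−1/6 = -1/6; 3j²(1 3 2; 0 -1 1) = Δ·Π!·Σ² = 8/105  (sign +1)
B: Δ: 2! 0! 4! / 7! → 1/105; sum: t=2:+1/8 = 1/8; 3j²(1 3 2; -1 1 0) = Δ·Π!·Σ² = 2/35  (sign +1)
I_A²/I_B² = (8/105)/(2/35) = 4/3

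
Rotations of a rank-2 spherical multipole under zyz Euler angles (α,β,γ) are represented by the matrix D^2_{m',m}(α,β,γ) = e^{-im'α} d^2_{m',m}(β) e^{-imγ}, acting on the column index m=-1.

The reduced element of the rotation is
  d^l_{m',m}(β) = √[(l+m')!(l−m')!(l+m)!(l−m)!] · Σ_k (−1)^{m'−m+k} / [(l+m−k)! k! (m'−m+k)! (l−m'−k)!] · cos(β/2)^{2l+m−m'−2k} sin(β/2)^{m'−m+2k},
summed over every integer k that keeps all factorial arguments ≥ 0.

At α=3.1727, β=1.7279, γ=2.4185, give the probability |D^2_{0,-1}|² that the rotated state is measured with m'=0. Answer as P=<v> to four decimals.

D^2_{0,-1}(3.1727,1.7279,2.4185) = e^{-i·0·3.1727}·d^2_{0,-1}(1.7279)·e^{-i·-1·2.4185}. Compute d first:
Half-angle: c=0.649439, s=0.760414. N=√(2·2·1·6)=4.898979
k: max(0,(-1)−(0))=0 … min(2+(-1),2−(0))=1
  k=0: (−1)^1·4.8990/(2)·0.6494^3·0.7604^1 = -0.510200
  k=1: (−1)^2·4.8990/(2)·0.6494^1·0.7604^3 = +0.699462
d^2_{0,-1}(1.7279) = -0.510200 +0.699462 = +0.189261
|D^2_{0,-1}|² = |d^2_{0,-1}(β)|² = (+0.189261)² = 0.035820 (the z-rotation phases have unit modulus)

P=0.0358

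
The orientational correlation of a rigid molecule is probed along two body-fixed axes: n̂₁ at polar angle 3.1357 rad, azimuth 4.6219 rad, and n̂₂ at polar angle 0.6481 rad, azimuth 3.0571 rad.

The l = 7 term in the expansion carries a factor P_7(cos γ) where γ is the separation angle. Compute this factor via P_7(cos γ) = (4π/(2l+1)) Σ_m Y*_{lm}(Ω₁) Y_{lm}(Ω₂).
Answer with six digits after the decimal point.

0.228671

Summing Y*_{l m}(θ₁,φ₁)·Y_{l m}(θ₂,φ₂) over m ∈ [−7, 7]; prefactor 4π/(2·7+1) = 0.837758:
  [-7]  conj(Y_{7,-7})(Ω₁) = 0.00000 + 0.00000j ; Y_{7,-7}(Ω₂) = -0.01213 - 0.00815j ; Δ = -0.00000 - 0.00000j
  [-6]  conj(Y_{7,-6})(Ω₁) = 0.00000 - 0.00000j ; Y_{7,-6}(Ω₂) = 0.06311 + 0.03505j ; Δ = 0.00000 - 0.00000j
  [-5]  conj(Y_{7,-5})(Ω₁) = -0.00000 - 0.00000j ; Y_{7,-5}(Ω₂) = -0.19485 - 0.08759j ; Δ = 0.00000 + 0.00000j
  [-4]  conj(Y_{7,-4})(Ω₁) = -0.00000 + 0.00000j ; Y_{7,-4}(Ω₂) = 0.38575 + 0.13557j ; Δ = -0.00000 + 0.00000j
  [-3]  conj(Y_{7,-3})(Ω₁) = 0.00000 + 0.00000j ; Y_{7,-3}(Ω₂) = -0.44337 - 0.11485j ; Δ = -0.00000 - 0.00000j
  [-2]  conj(Y_{7,-2})(Ω₁) = 0.00026 - 0.00005j ; Y_{7,-2}(Ω₂) = 0.12782 + 0.02181j ; Δ = 0.00003 - 0.00000j
  [-1]  conj(Y_{7,-1})(Ω₁) = -0.00218 - 0.02398j ; Y_{7,-1}(Ω₂) = 0.34626 + 0.02933j ; Δ = -0.00005 - 0.00837j
  [+0]  conj(Y_{7,0})(Ω₁) = -1.09202 + 0.00000j ; Y_{7,0}(Ω₂) = -0.24999 + 0.00000j ; Δ = 0.27299 + 0.00000j
  [+1]  conj(Y_{7,1})(Ω₁) = 0.00218 - 0.02398j ; Y_{7,1}(Ω₂) = -0.34626 + 0.02933j ; Δ = -0.00005 + 0.00837j
  [+2]  conj(Y_{7,2})(Ω₁) = 0.00026 + 0.00005j ; Y_{7,2}(Ω₂) = 0.12782 - 0.02181j ; Δ = 0.00003 + 0.00000j
  [+3]  conj(Y_{7,3})(Ω₁) = -0.00000 + 0.00000j ; Y_{7,3}(Ω₂) = 0.44337 - 0.11485j ; Δ = -0.00000 + 0.00000j
  [+4]  conj(Y_{7,4})(Ω₁) = -0.00000 - 0.00000j ; Y_{7,4}(Ω₂) = 0.38575 - 0.13557j ; Δ = -0.00000 - 0.00000j
  [+5]  conj(Y_{7,5})(Ω₁) = 0.00000 - 0.00000j ; Y_{7,5}(Ω₂) = 0.19485 - 0.08759j ; Δ = 0.00000 - 0.00000j
  [+6]  conj(Y_{7,6})(Ω₁) = 0.00000 + 0.00000j ; Y_{7,6}(Ω₂) = 0.06311 - 0.03505j ; Δ = 0.00000 + 0.00000j
  [+7]  conj(Y_{7,7})(Ω₁) = -0.00000 + 0.00000j ; Y_{7,7}(Ω₂) = 0.01213 - 0.00815j ; Δ = -0.00000 + 0.00000j
Accumulated sum 0.27296 + 0.00000j; after 4π/(2l+1) scaling, 0.22867 + 0.00000j ⇒ P_7 = 0.228671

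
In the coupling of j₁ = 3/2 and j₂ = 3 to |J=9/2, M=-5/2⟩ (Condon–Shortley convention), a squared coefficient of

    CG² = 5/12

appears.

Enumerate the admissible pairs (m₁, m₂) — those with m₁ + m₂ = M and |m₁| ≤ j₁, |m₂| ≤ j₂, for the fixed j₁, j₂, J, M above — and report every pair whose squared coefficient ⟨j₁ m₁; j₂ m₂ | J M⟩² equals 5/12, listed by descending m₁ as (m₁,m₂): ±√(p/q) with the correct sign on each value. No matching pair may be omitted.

(-3/2,-1): +√(5/12)

Admissible pairs with m₁+m₂ = M = -5/2: (-3/2,-1), (-1/2,-2), (1/2,-3)
  (m₁,m₂)=(1/2,-3): CG² = 1/12, CG = +√(1/12)
  (m₁,m₂)=(-1/2,-2): CG² = 1/2, CG = +√(1/2)
  (m₁,m₂)=(-3/2,-1): CG² = 5/12, CG = +√(5/12)   ← matches the target
Pairs with CG² = 5/12: (-3/2,-1): +√(5/12)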